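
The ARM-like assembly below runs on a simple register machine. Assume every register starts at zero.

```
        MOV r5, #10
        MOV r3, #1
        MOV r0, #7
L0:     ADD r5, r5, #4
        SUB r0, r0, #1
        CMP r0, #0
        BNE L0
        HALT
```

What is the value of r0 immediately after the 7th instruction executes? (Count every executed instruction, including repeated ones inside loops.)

MOV r5, #10 → r5=10
MOV r3, #1 → r3=1
MOV r0, #7 → r0=7
ADD r5, r5, #4 → r5=10+4=14
SUB r0, r0, #1 → r0=7-1=6
CMP r0, #0  (cmp 6,0)
BNE L0: taken
After step 7: r0 = 6.

6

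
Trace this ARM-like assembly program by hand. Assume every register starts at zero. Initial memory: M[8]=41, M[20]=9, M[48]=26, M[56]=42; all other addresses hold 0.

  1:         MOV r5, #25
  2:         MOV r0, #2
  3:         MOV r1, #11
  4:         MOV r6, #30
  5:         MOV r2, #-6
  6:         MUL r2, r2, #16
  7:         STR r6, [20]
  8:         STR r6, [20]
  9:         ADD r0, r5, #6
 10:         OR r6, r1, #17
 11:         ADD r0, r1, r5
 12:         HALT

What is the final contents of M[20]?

30

r5=25
r0=2
r1=11
r6=30
r2=-6
r2=(-6)*16=-96
STR r6, [20] → M[20]=30
STR r6, [20] → M[20]=30
r0=25+6=31
r6=11|17=27
r0=11+25=36
halt.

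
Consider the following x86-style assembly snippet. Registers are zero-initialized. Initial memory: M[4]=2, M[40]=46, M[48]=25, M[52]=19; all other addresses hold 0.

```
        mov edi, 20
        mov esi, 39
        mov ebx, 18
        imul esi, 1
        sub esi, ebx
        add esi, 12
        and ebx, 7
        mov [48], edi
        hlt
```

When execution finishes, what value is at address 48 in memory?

20

edi=20
esi=39
ebx=18
esi=39*1=39
esi=39-18=21
esi=21+12=33
ebx=18&7=2
mov [48], edi → M[48]=20
halt.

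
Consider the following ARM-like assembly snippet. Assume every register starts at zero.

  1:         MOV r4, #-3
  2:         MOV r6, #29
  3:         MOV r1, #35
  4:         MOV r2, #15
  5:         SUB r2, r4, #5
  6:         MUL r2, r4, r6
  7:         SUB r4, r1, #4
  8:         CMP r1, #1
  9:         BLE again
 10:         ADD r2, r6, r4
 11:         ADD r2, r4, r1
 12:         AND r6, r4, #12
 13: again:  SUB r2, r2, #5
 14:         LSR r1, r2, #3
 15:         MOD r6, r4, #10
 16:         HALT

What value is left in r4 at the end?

31

MOV r4, #-3 → r4=-3
MOV r6, #29 → r6=29
MOV r1, #35 → r1=35
MOV r2, #15 → r2=15
SUB r2, r4, #5 → r2=(-3)-5=-8
MUL r2, r4, r6 → r2=(-3)*29=-87
SUB r4, r1, #4 → r4=35-4=31
CMP r1, #1  (cmp 35,1)
BLE again: not taken
ADD r2, r6, r4 → r2=29+31=60
ADD r2, r4, r1 → r2=31+35=66
AND r6, r4, #12 → r6=31&12=12
SUB r2, r2, #5 → r2=66-5=61
LSR r1, r2, #3 → r1=61>>3=7
MOD r6, r4, #10 → r6=31%10=1
halt.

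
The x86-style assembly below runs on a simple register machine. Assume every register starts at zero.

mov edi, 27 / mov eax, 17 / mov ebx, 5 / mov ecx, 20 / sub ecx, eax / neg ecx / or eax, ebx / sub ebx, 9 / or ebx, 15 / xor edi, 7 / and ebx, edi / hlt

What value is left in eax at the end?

21

after mov edi, 27: edi=27
after mov eax, 17: eax=17
after mov ebx, 5: ebx=5
after mov ecx, 20: ecx=20
after sub ecx, eax: ecx=20-17=3
after neg ecx: ecx=-(3)=-3
after or eax, ebx: eax=17|5=21
after sub ebx, 9: ebx=5-9=-4
after or ebx, 15: ebx=(-4)|15=-1
after xor edi, 7: edi=27^7=28
after and ebx, edi: ebx=(-1)&28=28
halt.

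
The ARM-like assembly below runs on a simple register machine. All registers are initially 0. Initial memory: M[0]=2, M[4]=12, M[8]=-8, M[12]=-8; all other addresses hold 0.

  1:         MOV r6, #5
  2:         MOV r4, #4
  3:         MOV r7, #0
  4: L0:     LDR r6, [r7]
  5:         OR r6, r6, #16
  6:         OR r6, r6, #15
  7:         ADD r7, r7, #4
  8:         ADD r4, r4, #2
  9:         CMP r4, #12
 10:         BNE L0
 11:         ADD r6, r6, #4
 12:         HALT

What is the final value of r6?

MOV r6, #5 → r6=5
MOV r4, #4 → r4=4
MOV r7, #0 → r7=0
LDR r6, [r7] → r6=M[0]=2
OR r6, r6, #16 → r6=2|16=18
OR r6, r6, #15 → r6=18|15=31
ADD r7, r7, #4 → r7=0+4=4
ADD r4, r4, #2 → r4=4+2=6
CMP r4, #12  (cmp 6,12)
BNE L0: taken
LDR r6, [r7] → r6=M[4]=12
OR r6, r6, #16 → r6=12|16=28
OR r6, r6, #15 → r6=28|15=31
ADD r7, r7, #4 → r7=4+4=8
ADD r4, r4, #2 → r4=6+2=8
CMP r4, #12  (cmp 8,12)
BNE L0: taken
LDR r6, [r7] → r6=M[8]=-8
OR r6, r6, #16 → r6=(-8)|16=-8
OR r6, r6, #15 → r6=(-8)|15=-1
ADD r7, r7, #4 → r7=8+4=12
ADD r4, r4, #2 → r4=8+2=10
CMP r4, #12  (cmp 10,12)
BNE L0: taken
LDR r6, [r7] → r6=M[12]=-8
OR r6, r6, #16 → r6=(-8)|16=-8
OR r6, r6, #15 → r6=(-8)|15=-1
ADD r7, r7, #4 → r7=12+4=16
ADD r4, r4, #2 → r4=10+2=12
CMP r4, #12  (cmp 12,12)
BNE L0: not taken
ADD r6, r6, #4 → r6=(-1)+4=3
halt.

3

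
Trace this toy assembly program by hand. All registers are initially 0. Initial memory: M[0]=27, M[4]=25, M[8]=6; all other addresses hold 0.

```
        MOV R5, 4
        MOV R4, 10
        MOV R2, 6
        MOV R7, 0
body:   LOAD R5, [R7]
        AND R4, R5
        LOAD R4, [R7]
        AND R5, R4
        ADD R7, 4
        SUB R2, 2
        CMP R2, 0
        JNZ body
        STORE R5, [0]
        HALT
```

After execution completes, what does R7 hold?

12

R5=4
R4=10
R2=6
R7=0
R5=M[0]=27
R4=10&27=10
R4=M[0]=27
R5=27&27=27
R7=0+4=4
R2=6-2=4
CMP R2, 0  (cmp 4,0)
JNZ body: taken
R5=M[4]=25
R4=27&25=25
R4=M[4]=25
R5=25&25=25
R7=4+4=8
R2=4-2=2
CMP R2, 0  (cmp 2,0)
JNZ body: taken
R5=M[8]=6
R4=25&6=0
R4=M[8]=6
R5=6&6=6
R7=8+4=12
R2=2-2=0
CMP R2, 0  (cmp 0,0)
JNZ body: not taken
STORE R5, [0] → M[0]=6
halt.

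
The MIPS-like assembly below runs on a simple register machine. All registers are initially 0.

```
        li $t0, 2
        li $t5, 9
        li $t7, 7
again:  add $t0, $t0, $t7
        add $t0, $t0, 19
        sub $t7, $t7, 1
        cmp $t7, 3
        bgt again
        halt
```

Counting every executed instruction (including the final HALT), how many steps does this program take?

li $t0, 2 → $t0=2
li $t5, 9 → $t5=9
li $t7, 7 → $t7=7
add $t0, $t0, $t7 → $t0=2+7=9
add $t0, $t0, 19 → $t0=9+19=28
sub $t7, $t7, 1 → $t7=7-1=6
cmp $t7, 3  (cmp 6,3)
bgt again: taken
add $t0, $t0, $t7 → $t0=28+6=34
add $t0, $t0, 19 → $t0=34+19=53
sub $t7, $t7, 1 → $t7=6-1=5
cmp $t7, 3  (cmp 5,3)
bgt again: taken
add $t0, $t0, $t7 → $t0=53+5=58
add $t0, $t0, 19 → $t0=58+19=77
sub $t7, $t7, 1 → $t7=5-1=4
cmp $t7, 3  (cmp 4,3)
bgt again: taken
add $t0, $t0, $t7 → $t0=77+4=81
add $t0, $t0, 19 → $t0=81+19=100
sub $t7, $t7, 1 → $t7=4-1=3
cmp $t7, 3  (cmp 3,3)
bgt again: not taken
halt.
Total executed instructions: 24.

24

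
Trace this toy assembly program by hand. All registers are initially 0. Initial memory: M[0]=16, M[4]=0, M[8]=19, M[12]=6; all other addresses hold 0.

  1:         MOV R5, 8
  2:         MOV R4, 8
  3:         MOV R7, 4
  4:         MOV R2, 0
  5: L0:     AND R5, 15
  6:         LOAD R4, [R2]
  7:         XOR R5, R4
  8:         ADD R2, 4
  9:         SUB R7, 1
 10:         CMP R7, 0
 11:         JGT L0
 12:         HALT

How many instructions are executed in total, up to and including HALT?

MOV R5, 8 → R5=8
MOV R4, 8 → R4=8
MOV R7, 4 → R7=4
MOV R2, 0 → R2=0
AND R5, 15 → R5=8&15=8
LOAD R4, [R2] → R4=M[0]=16
XOR R5, R4 → R5=8^16=24
ADD R2, 4 → R2=0+4=4
SUB R7, 1 → R7=4-1=3
CMP R7, 0  (cmp 3,0)
JGT L0: taken
AND R5, 15 → R5=24&15=8
LOAD R4, [R2] → R4=M[4]=0
XOR R5, R4 → R5=8^0=8
ADD R2, 4 → R2=4+4=8
SUB R7, 1 → R7=3-1=2
CMP R7, 0  (cmp 2,0)
JGT L0: taken
AND R5, 15 → R5=8&15=8
LOAD R4, [R2] → R4=M[8]=19
XOR R5, R4 → R5=8^19=27
ADD R2, 4 → R2=8+4=12
SUB R7, 1 → R7=2-1=1
CMP R7, 0  (cmp 1,0)
JGT L0: taken
AND R5, 15 → R5=27&15=11
LOAD R4, [R2] → R4=M[12]=6
XOR R5, R4 → R5=11^6=13
ADD R2, 4 → R2=12+4=16
SUB R7, 1 → R7=1-1=0
CMP R7, 0  (cmp 0,0)
JGT L0: not taken
halt.
Total executed instructions: 33.

33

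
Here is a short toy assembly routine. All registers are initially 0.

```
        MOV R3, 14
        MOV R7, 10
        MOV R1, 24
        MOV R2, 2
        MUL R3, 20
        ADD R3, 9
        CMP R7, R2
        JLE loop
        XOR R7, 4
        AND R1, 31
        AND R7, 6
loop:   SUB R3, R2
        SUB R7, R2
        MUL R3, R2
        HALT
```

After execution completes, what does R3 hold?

after MOV R3, 14: R3=14
after MOV R7, 10: R7=10
after MOV R1, 24: R1=24
after MOV R2, 2: R2=2
after MUL R3, 20: R3=14*20=280
after ADD R3, 9: R3=280+9=289
CMP R7, R2  (cmp 10,2)
JLE loop: not taken
after XOR R7, 4: R7=10^4=14
after AND R1, 31: R1=24&31=24
after AND R7, 6: R7=14&6=6
after SUB R3, R2: R3=289-2=287
after SUB R7, R2: R7=6-2=4
after MUL R3, R2: R3=287*2=574
halt.

574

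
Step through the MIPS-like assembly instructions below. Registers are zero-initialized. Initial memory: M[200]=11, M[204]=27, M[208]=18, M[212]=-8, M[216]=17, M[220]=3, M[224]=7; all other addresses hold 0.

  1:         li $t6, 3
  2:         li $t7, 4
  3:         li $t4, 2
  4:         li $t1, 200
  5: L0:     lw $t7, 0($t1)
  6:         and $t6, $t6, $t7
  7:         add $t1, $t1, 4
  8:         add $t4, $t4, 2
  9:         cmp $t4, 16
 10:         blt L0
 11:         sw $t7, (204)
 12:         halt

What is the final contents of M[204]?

7

$t6=3
$t7=4
$t4=2
$t1=200
$t7=M[200]=11
$t6=3&11=3
$t1=200+4=204
$t4=2+2=4
cmp $t4, 16  (cmp 4,16)
blt L0: taken
$t7=M[204]=27
$t6=3&27=3
$t1=204+4=208
$t4=4+2=6
cmp $t4, 16  (cmp 6,16)
blt L0: taken
$t7=M[208]=18
$t6=3&18=2
$t1=208+4=212
$t4=6+2=8
cmp $t4, 16  (cmp 8,16)
blt L0: taken
$t7=M[212]=-8
$t6=2&(-8)=0
$t1=212+4=216
$t4=8+2=10
cmp $t4, 16  (cmp 10,16)
blt L0: taken
$t7=M[216]=17
$t6=0&17=0
$t1=216+4=220
$t4=10+2=12
cmp $t4, 16  (cmp 12,16)
blt L0: taken
$t7=M[220]=3
$t6=0&3=0
$t1=220+4=224
$t4=12+2=14
cmp $t4, 16  (cmp 14,16)
blt L0: taken
$t7=M[224]=7
$t6=0&7=0
$t1=224+4=228
$t4=14+2=16
cmp $t4, 16  (cmp 16,16)
blt L0: not taken
sw $t7, (204) → M[204]=7
halt.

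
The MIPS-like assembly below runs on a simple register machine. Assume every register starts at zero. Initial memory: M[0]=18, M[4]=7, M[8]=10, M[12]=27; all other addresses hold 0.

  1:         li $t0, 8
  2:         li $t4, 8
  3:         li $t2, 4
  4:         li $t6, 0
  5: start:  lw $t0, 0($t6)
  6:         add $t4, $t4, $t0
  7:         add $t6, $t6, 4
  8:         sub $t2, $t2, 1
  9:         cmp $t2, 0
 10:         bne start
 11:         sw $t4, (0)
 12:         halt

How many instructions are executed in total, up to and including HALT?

after li $t0, 8: $t0=8
after li $t4, 8: $t4=8
after li $t2, 4: $t2=4
after li $t6, 0: $t6=0
after lw $t0, 0($t6): $t0=M[0]=18
after add $t4, $t4, $t0: $t4=8+18=26
after add $t6, $t6, 4: $t6=0+4=4
after sub $t2, $t2, 1: $t2=4-1=3
cmp $t2, 0  (cmp 3,0)
bne start: taken
after lw $t0, 0($t6): $t0=M[4]=7
after add $t4, $t4, $t0: $t4=26+7=33
after add $t6, $t6, 4: $t6=4+4=8
after sub $t2, $t2, 1: $t2=3-1=2
cmp $t2, 0  (cmp 2,0)
bne start: taken
after lw $t0, 0($t6): $t0=M[8]=10
after add $t4, $t4, $t0: $t4=33+10=43
after add $t6, $t6, 4: $t6=8+4=12
after sub $t2, $t2, 1: $t2=2-1=1
cmp $t2, 0  (cmp 1,0)
bne start: taken
after lw $t0, 0($t6): $t0=M[12]=27
after add $t4, $t4, $t0: $t4=43+27=70
after add $t6, $t6, 4: $t6=12+4=16
after sub $t2, $t2, 1: $t2=1-1=0
cmp $t2, 0  (cmp 0,0)
bne start: not taken
sw $t4, (0) → M[0]=70
halt.
Total executed instructions: 30.

30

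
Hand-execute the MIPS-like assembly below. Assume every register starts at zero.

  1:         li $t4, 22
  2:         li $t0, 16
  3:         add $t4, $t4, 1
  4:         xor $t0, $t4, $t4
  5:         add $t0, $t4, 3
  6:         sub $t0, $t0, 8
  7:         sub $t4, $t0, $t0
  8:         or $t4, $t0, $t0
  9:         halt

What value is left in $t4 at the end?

after li $t4, 22: $t4=22
after li $t0, 16: $t0=16
after add $t4, $t4, 1: $t4=22+1=23
after xor $t0, $t4, $t4: $t0=23^23=0
after add $t0, $t4, 3: $t0=23+3=26
after sub $t0, $t0, 8: $t0=26-8=18
after sub $t4, $t0, $t0: $t4=18-18=0
after or $t4, $t0, $t0: $t4=18|18=18
halt.

18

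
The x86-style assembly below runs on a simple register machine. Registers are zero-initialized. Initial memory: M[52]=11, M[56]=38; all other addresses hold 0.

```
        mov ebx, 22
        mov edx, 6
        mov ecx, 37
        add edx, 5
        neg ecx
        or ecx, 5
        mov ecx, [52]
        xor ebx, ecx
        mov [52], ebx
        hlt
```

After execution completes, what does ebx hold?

29

mov ebx, 22 → ebx=22
mov edx, 6 → edx=6
mov ecx, 37 → ecx=37
add edx, 5 → edx=6+5=11
neg ecx → ecx=-(37)=-37
or ecx, 5 → ecx=(-37)|5=-33
mov ecx, [52] → ecx=M[52]=11
xor ebx, ecx → ebx=22^11=29
mov [52], ebx → M[52]=29
halt.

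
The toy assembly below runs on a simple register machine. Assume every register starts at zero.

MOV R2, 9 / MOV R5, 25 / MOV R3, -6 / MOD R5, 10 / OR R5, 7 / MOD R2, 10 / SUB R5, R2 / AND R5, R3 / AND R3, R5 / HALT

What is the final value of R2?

9

MOV R2, 9 → R2=9
MOV R5, 25 → R5=25
MOV R3, -6 → R3=-6
MOD R5, 10 → R5=25%10=5
OR R5, 7 → R5=5|7=7
MOD R2, 10 → R2=9%10=9
SUB R5, R2 → R5=7-9=-2
AND R5, R3 → R5=(-2)&(-6)=-6
AND R3, R5 → R3=(-6)&(-6)=-6
halt.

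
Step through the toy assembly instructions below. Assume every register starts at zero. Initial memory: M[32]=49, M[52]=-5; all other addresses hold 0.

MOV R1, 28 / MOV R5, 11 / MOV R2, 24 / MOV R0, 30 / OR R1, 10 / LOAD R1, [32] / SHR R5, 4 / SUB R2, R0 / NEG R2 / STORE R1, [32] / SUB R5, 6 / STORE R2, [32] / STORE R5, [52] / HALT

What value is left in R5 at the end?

after MOV R1, 28: R1=28
after MOV R5, 11: R5=11
after MOV R2, 24: R2=24
after MOV R0, 30: R0=30
after OR R1, 10: R1=28|10=30
after LOAD R1, [32]: R1=M[32]=49
after SHR R5, 4: R5=11>>4=0
after SUB R2, R0: R2=24-30=-6
after NEG R2: R2=-(-6)=6
STORE R1, [32] → M[32]=49
after SUB R5, 6: R5=0-6=-6
STORE R2, [32] → M[32]=6
STORE R5, [52] → M[52]=-6
halt.

-6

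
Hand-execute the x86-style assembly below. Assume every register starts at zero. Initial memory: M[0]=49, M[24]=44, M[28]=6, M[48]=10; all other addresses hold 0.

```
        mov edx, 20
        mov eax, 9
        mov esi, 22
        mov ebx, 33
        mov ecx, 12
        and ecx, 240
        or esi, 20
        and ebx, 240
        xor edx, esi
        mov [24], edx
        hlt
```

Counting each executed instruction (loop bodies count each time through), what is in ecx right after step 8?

after mov edx, 20: edx=20
after mov eax, 9: eax=9
after mov esi, 22: esi=22
after mov ebx, 33: ebx=33
after mov ecx, 12: ecx=12
after and ecx, 240: ecx=12&240=0
after or esi, 20: esi=22|20=22
after and ebx, 240: ebx=33&240=32
After step 8: ecx = 0.

0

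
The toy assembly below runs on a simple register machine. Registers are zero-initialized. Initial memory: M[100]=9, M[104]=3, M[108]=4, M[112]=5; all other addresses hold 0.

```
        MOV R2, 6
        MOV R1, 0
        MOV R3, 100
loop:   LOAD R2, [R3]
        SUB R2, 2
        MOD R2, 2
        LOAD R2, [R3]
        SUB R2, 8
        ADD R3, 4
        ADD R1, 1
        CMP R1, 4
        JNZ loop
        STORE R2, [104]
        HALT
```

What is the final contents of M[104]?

R2=6
R1=0
R3=100
R2=M[100]=9
R2=9-2=7
R2=7%2=1
R2=M[100]=9
R2=9-8=1
R3=100+4=104
R1=0+1=1
CMP R1, 4  (cmp 1,4)
JNZ loop: taken
R2=M[104]=3
R2=3-2=1
R2=1%2=1
R2=M[104]=3
R2=3-8=-5
R3=104+4=108
R1=1+1=2
CMP R1, 4  (cmp 2,4)
JNZ loop: taken
R2=M[108]=4
R2=4-2=2
R2=2%2=0
R2=M[108]=4
R2=4-8=-4
R3=108+4=112
R1=2+1=3
CMP R1, 4  (cmp 3,4)
JNZ loop: taken
R2=M[112]=5
R2=5-2=3
R2=3%2=1
R2=M[112]=5
R2=5-8=-3
R3=112+4=116
R1=3+1=4
CMP R1, 4  (cmp 4,4)
JNZ loop: not taken
STORE R2, [104] → M[104]=-3
halt.

-3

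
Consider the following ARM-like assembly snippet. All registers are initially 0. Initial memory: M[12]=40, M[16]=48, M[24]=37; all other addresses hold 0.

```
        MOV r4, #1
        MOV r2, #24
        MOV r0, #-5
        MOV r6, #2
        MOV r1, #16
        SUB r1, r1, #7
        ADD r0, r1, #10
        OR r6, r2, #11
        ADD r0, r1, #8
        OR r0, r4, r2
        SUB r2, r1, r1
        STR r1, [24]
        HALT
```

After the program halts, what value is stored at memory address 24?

9

r4=1
r2=24
r0=-5
r6=2
r1=16
r1=16-7=9
r0=9+10=19
r6=24|11=27
r0=9+8=17
r0=1|24=25
r2=9-9=0
STR r1, [24] → M[24]=9
halt.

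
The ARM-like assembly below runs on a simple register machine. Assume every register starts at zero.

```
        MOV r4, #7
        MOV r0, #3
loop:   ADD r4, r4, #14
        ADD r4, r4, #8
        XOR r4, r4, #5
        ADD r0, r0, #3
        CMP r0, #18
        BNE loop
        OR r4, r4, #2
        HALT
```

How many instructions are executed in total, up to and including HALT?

34

r4=7
r0=3
r4=7+14=21
r4=21+8=29
r4=29^5=24
r0=3+3=6
CMP r0, #18  (cmp 6,18)
BNE loop: taken
r4=24+14=38
r4=38+8=46
r4=46^5=43
r0=6+3=9
CMP r0, #18  (cmp 9,18)
BNE loop: taken
r4=43+14=57
r4=57+8=65
r4=65^5=68
r0=9+3=12
CMP r0, #18  (cmp 12,18)
BNE loop: taken
r4=68+14=82
r4=82+8=90
r4=90^5=95
r0=12+3=15
CMP r0, #18  (cmp 15,18)
BNE loop: taken
r4=95+14=109
r4=109+8=117
r4=117^5=112
r0=15+3=18
CMP r0, #18  (cmp 18,18)
BNE loop: not taken
r4=112|2=114
halt.
Total executed instructions: 34.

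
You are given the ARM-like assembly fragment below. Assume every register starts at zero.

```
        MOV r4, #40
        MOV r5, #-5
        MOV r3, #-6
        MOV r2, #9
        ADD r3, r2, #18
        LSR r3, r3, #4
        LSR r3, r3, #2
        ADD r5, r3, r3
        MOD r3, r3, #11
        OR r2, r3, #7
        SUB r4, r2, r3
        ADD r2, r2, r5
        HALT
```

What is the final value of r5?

r4=40
r5=-5
r3=-6
r2=9
r3=9+18=27
r3=27>>4=1
r3=1>>2=0
r5=0+0=0
r3=0%11=0
r2=0|7=7
r4=7-0=7
r2=7+0=7
halt.

0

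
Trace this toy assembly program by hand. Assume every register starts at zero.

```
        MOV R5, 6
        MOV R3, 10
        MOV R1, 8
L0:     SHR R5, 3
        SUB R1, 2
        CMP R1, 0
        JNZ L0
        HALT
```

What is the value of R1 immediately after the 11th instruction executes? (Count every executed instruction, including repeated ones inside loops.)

4

MOV R5, 6 → R5=6
MOV R3, 10 → R3=10
MOV R1, 8 → R1=8
SHR R5, 3 → R5=6>>3=0
SUB R1, 2 → R1=8-2=6
CMP R1, 0  (cmp 6,0)
JNZ L0: taken
SHR R5, 3 → R5=0>>3=0
SUB R1, 2 → R1=6-2=4
CMP R1, 0  (cmp 4,0)
JNZ L0: taken
After step 11: R1 = 4.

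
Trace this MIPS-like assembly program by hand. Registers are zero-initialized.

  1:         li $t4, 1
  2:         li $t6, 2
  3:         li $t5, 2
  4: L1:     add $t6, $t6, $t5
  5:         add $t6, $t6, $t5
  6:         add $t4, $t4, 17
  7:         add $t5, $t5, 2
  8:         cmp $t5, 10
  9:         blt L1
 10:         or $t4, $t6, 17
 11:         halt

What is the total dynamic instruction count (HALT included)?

after li $t4, 1: $t4=1
after li $t6, 2: $t6=2
after li $t5, 2: $t5=2
after add $t6, $t6, $t5: $t6=2+2=4
after add $t6, $t6, $t5: $t6=4+2=6
after add $t4, $t4, 17: $t4=1+17=18
after add $t5, $t5, 2: $t5=2+2=4
cmp $t5, 10  (cmp 4,10)
blt L1: taken
after add $t6, $t6, $t5: $t6=6+4=10
after add $t6, $t6, $t5: $t6=10+4=14
after add $t4, $t4, 17: $t4=18+17=35
after add $t5, $t5, 2: $t5=4+2=6
cmp $t5, 10  (cmp 6,10)
blt L1: taken
after add $t6, $t6, $t5: $t6=14+6=20
after add $t6, $t6, $t5: $t6=20+6=26
after add $t4, $t4, 17: $t4=35+17=52
after add $t5, $t5, 2: $t5=6+2=8
cmp $t5, 10  (cmp 8,10)
blt L1: taken
after add $t6, $t6, $t5: $t6=26+8=34
after add $t6, $t6, $t5: $t6=34+8=42
after add $t4, $t4, 17: $t4=52+17=69
after add $t5, $t5, 2: $t5=8+2=10
cmp $t5, 10  (cmp 10,10)
blt L1: not taken
after or $t4, $t6, 17: $t4=42|17=59
halt.
Total executed instructions: 29.

29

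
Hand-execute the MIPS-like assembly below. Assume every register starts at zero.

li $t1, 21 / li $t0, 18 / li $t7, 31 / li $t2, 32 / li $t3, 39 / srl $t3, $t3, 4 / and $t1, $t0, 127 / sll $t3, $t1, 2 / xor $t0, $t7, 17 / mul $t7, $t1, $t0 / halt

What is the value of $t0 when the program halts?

li $t1, 21 → $t1=21
li $t0, 18 → $t0=18
li $t7, 31 → $t7=31
li $t2, 32 → $t2=32
li $t3, 39 → $t3=39
srl $t3, $t3, 4 → $t3=39>>4=2
and $t1, $t0, 127 → $t1=18&127=18
sll $t3, $t1, 2 → $t3=18<<2=72
xor $t0, $t7, 17 → $t0=31^17=14
mul $t7, $t1, $t0 → $t7=18*14=252
halt.

14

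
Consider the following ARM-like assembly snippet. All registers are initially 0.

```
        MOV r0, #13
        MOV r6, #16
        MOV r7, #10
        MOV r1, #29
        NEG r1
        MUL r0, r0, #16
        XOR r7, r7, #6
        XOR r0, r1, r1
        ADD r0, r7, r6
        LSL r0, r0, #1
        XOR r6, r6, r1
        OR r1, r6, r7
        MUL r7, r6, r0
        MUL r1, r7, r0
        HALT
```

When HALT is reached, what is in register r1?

after MOV r0, #13: r0=13
after MOV r6, #16: r6=16
after MOV r7, #10: r7=10
after MOV r1, #29: r1=29
after NEG r1: r1=-(29)=-29
after MUL r0, r0, #16: r0=13*16=208
after XOR r7, r7, #6: r7=10^6=12
after XOR r0, r1, r1: r0=(-29)^(-29)=0
after ADD r0, r7, r6: r0=12+16=28
after LSL r0, r0, #1: r0=28<<1=56
after XOR r6, r6, r1: r6=16^(-29)=-13
after OR r1, r6, r7: r1=(-13)|12=-1
after MUL r7, r6, r0: r7=(-13)*56=-728
after MUL r1, r7, r0: r1=(-728)*56=-40768
halt.

-40768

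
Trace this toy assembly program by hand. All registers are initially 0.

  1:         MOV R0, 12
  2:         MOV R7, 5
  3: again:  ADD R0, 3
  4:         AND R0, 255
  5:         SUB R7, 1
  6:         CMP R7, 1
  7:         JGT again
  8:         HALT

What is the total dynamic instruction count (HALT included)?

after MOV R0, 12: R0=12
after MOV R7, 5: R7=5
after ADD R0, 3: R0=12+3=15
after AND R0, 255: R0=15&255=15
after SUB R7, 1: R7=5-1=4
CMP R7, 1  (cmp 4,1)
JGT again: taken
after ADD R0, 3: R0=15+3=18
after AND R0, 255: R0=18&255=18
after SUB R7, 1: R7=4-1=3
CMP R7, 1  (cmp 3,1)
JGT again: taken
after ADD R0, 3: R0=18+3=21
after AND R0, 255: R0=21&255=21
after SUB R7, 1: R7=3-1=2
CMP R7, 1  (cmp 2,1)
JGT again: taken
after ADD R0, 3: R0=21+3=24
after AND R0, 255: R0=24&255=24
after SUB R7, 1: R7=2-1=1
CMP R7, 1  (cmp 1,1)
JGT again: not taken
halt.
Total executed instructions: 23.

23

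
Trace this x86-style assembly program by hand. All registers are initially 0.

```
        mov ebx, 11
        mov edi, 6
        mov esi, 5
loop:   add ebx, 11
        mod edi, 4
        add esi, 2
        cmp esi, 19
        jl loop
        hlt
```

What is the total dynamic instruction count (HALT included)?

ebx=11
edi=6
esi=5
ebx=11+11=22
edi=6%4=2
esi=5+2=7
cmp esi, 19  (cmp 7,19)
jl loop: taken
ebx=22+11=33
edi=2%4=2
esi=7+2=9
cmp esi, 19  (cmp 9,19)
jl loop: taken
ebx=33+11=44
edi=2%4=2
esi=9+2=11
cmp esi, 19  (cmp 11,19)
jl loop: taken
ebx=44+11=55
edi=2%4=2
esi=11+2=13
cmp esi, 19  (cmp 13,19)
jl loop: taken
ebx=55+11=66
edi=2%4=2
esi=13+2=15
cmp esi, 19  (cmp 15,19)
jl loop: taken
ebx=66+11=77
edi=2%4=2
esi=15+2=17
cmp esi, 19  (cmp 17,19)
jl loop: taken
ebx=77+11=88
edi=2%4=2
esi=17+2=19
cmp esi, 19  (cmp 19,19)
jl loop: not taken
halt.
Total executed instructions: 39.

39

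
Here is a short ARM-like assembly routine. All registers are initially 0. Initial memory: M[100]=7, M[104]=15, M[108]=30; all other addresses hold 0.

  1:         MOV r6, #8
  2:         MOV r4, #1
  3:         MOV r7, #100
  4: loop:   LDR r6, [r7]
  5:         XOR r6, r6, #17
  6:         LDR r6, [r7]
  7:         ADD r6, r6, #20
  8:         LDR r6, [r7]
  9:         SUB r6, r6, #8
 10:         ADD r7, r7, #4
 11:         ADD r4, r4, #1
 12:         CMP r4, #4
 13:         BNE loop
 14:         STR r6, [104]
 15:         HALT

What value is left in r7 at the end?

112

after MOV r6, #8: r6=8
after MOV r4, #1: r4=1
after MOV r7, #100: r7=100
after LDR r6, [r7]: r6=M[100]=7
after XOR r6, r6, #17: r6=7^17=22
after LDR r6, [r7]: r6=M[100]=7
after ADD r6, r6, #20: r6=7+20=27
after LDR r6, [r7]: r6=M[100]=7
after SUB r6, r6, #8: r6=7-8=-1
after ADD r7, r7, #4: r7=100+4=104
after ADD r4, r4, #1: r4=1+1=2
CMP r4, #4  (cmp 2,4)
BNE loop: taken
after LDR r6, [r7]: r6=M[104]=15
after XOR r6, r6, #17: r6=15^17=30
after LDR r6, [r7]: r6=M[104]=15
after ADD r6, r6, #20: r6=15+20=35
after LDR r6, [r7]: r6=M[104]=15
after SUB r6, r6, #8: r6=15-8=7
after ADD r7, r7, #4: r7=104+4=108
after ADD r4, r4, #1: r4=2+1=3
CMP r4, #4  (cmp 3,4)
BNE loop: taken
after LDR r6, [r7]: r6=M[108]=30
after XOR r6, r6, #17: r6=30^17=15
after LDR r6, [r7]: r6=M[108]=30
after ADD r6, r6, #20: r6=30+20=50
after LDR r6, [r7]: r6=M[108]=30
after SUB r6, r6, #8: r6=30-8=22
after ADD r7, r7, #4: r7=108+4=112
after ADD r4, r4, #1: r4=3+1=4
CMP r4, #4  (cmp 4,4)
BNE loop: not taken
STR r6, [104] → M[104]=22
halt.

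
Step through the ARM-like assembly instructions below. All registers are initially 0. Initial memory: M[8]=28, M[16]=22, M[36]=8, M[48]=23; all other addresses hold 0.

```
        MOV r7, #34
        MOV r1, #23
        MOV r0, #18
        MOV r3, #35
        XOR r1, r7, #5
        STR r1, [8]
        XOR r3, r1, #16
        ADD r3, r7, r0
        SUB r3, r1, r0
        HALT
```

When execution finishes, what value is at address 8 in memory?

MOV r7, #34 → r7=34
MOV r1, #23 → r1=23
MOV r0, #18 → r0=18
MOV r3, #35 → r3=35
XOR r1, r7, #5 → r1=34^5=39
STR r1, [8] → M[8]=39
XOR r3, r1, #16 → r3=39^16=55
ADD r3, r7, r0 → r3=34+18=52
SUB r3, r1, r0 → r3=39-18=21
halt.

39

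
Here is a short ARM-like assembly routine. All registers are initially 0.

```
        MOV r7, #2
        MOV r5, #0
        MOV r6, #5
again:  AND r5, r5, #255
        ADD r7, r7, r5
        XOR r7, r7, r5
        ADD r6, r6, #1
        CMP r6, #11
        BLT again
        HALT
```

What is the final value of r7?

r7=2
r5=0
r6=5
r5=0&255=0
r7=2+0=2
r7=2^0=2
r6=5+1=6
CMP r6, #11  (cmp 6,11)
BLT again: taken
r5=0&255=0
r7=2+0=2
r7=2^0=2
r6=6+1=7
CMP r6, #11  (cmp 7,11)
BLT again: taken
r5=0&255=0
r7=2+0=2
r7=2^0=2
r6=7+1=8
CMP r6, #11  (cmp 8,11)
BLT again: taken
r5=0&255=0
r7=2+0=2
r7=2^0=2
r6=8+1=9
CMP r6, #11  (cmp 9,11)
BLT again: taken
r5=0&255=0
r7=2+0=2
r7=2^0=2
r6=9+1=10
CMP r6, #11  (cmp 10,11)
BLT again: taken
r5=0&255=0
r7=2+0=2
r7=2^0=2
r6=10+1=11
CMP r6, #11  (cmp 11,11)
BLT again: not taken
halt.

2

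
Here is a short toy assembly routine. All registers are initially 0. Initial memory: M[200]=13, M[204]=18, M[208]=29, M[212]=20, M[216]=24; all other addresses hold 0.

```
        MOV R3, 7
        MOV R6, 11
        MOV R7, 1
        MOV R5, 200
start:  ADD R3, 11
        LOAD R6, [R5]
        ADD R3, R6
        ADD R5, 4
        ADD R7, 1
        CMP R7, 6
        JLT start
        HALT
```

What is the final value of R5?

R3=7
R6=11
R7=1
R5=200
R3=7+11=18
R6=M[200]=13
R3=18+13=31
R5=200+4=204
R7=1+1=2
CMP R7, 6  (cmp 2,6)
JLT start: taken
R3=31+11=42
R6=M[204]=18
R3=42+18=60
R5=204+4=208
R7=2+1=3
CMP R7, 6  (cmp 3,6)
JLT start: taken
R3=60+11=71
R6=M[208]=29
R3=71+29=100
R5=208+4=212
R7=3+1=4
CMP R7, 6  (cmp 4,6)
JLT start: taken
R3=100+11=111
R6=M[212]=20
R3=111+20=131
R5=212+4=216
R7=4+1=5
CMP R7, 6  (cmp 5,6)
JLT start: taken
R3=131+11=142
R6=M[216]=24
R3=142+24=166
R5=216+4=220
R7=5+1=6
CMP R7, 6  (cmp 6,6)
JLT start: not taken
halt.

220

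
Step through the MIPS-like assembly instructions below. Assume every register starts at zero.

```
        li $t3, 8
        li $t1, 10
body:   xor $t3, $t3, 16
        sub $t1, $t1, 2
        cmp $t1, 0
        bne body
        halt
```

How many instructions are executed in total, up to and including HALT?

23

after li $t3, 8: $t3=8
after li $t1, 10: $t1=10
after xor $t3, $t3, 16: $t3=8^16=24
after sub $t1, $t1, 2: $t1=10-2=8
cmp $t1, 0  (cmp 8,0)
bne body: taken
after xor $t3, $t3, 16: $t3=24^16=8
after sub $t1, $t1, 2: $t1=8-2=6
cmp $t1, 0  (cmp 6,0)
bne body: taken
after xor $t3, $t3, 16: $t3=8^16=24
after sub $t1, $t1, 2: $t1=6-2=4
cmp $t1, 0  (cmp 4,0)
bne body: taken
after xor $t3, $t3, 16: $t3=24^16=8
after sub $t1, $t1, 2: $t1=4-2=2
cmp $t1, 0  (cmp 2,0)
bne body: taken
after xor $t3, $t3, 16: $t3=8^16=24
after sub $t1, $t1, 2: $t1=2-2=0
cmp $t1, 0  (cmp 0,0)
bne body: not taken
halt.
Total executed instructions: 23.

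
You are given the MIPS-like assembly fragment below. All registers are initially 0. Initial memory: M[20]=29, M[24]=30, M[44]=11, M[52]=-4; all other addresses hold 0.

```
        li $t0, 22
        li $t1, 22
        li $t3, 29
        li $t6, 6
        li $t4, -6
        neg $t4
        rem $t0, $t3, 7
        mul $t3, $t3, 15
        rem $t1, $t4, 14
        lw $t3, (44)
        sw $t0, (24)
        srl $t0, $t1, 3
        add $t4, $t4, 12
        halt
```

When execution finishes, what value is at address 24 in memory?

li $t0, 22 → $t0=22
li $t1, 22 → $t1=22
li $t3, 29 → $t3=29
li $t6, 6 → $t6=6
li $t4, -6 → $t4=-6
neg $t4 → $t4=-(-6)=6
rem $t0, $t3, 7 → $t0=29%7=1
mul $t3, $t3, 15 → $t3=29*15=435
rem $t1, $t4, 14 → $t1=6%14=6
lw $t3, (44) → $t3=M[44]=11
sw $t0, (24) → M[24]=1
srl $t0, $t1, 3 → $t0=6>>3=0
add $t4, $t4, 12 → $t4=6+12=18
halt.

1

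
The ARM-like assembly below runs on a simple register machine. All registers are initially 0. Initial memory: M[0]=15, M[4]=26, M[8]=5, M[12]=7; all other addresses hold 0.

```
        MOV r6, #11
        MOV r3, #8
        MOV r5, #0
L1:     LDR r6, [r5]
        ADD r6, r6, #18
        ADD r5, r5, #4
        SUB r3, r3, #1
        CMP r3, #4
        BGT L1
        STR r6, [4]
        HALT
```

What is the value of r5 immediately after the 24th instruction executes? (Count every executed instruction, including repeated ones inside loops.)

r6=11
r3=8
r5=0
r6=M[0]=15
r6=15+18=33
r5=0+4=4
r3=8-1=7
CMP r3, #4  (cmp 7,4)
BGT L1: taken
r6=M[4]=26
r6=26+18=44
r5=4+4=8
r3=7-1=6
CMP r3, #4  (cmp 6,4)
BGT L1: taken
r6=M[8]=5
r6=5+18=23
r5=8+4=12
r3=6-1=5
CMP r3, #4  (cmp 5,4)
BGT L1: taken
r6=M[12]=7
r6=7+18=25
r5=12+4=16
After step 24: r5 = 16.

16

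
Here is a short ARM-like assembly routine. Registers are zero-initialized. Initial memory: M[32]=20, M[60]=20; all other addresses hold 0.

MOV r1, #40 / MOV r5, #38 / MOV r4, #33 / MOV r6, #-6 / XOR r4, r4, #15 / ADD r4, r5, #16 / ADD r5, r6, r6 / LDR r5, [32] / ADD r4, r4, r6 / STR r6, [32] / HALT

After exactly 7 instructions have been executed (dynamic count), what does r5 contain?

-12

r1=40
r5=38
r4=33
r6=-6
r4=33^15=46
r4=38+16=54
r5=(-6)+(-6)=-12
After step 7: r5 = -12.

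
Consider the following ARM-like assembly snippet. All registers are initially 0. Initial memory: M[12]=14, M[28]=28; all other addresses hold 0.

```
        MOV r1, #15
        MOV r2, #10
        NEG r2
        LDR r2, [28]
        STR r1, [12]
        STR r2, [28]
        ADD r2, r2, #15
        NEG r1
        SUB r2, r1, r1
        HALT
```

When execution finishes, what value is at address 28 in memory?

MOV r1, #15 → r1=15
MOV r2, #10 → r2=10
NEG r2 → r2=-(10)=-10
LDR r2, [28] → r2=M[28]=28
STR r1, [12] → M[12]=15
STR r2, [28] → M[28]=28
ADD r2, r2, #15 → r2=28+15=43
NEG r1 → r1=-(15)=-15
SUB r2, r1, r1 → r2=(-15)-(-15)=0
halt.

28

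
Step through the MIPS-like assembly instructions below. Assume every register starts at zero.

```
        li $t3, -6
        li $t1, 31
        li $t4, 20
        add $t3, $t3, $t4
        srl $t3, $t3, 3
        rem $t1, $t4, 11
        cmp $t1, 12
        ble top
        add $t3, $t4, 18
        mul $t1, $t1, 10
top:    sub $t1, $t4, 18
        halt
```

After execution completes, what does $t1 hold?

after li $t3, -6: $t3=-6
after li $t1, 31: $t1=31
after li $t4, 20: $t4=20
after add $t3, $t3, $t4: $t3=(-6)+20=14
after srl $t3, $t3, 3: $t3=14>>3=1
after rem $t1, $t4, 11: $t1=20%11=9
cmp $t1, 12  (cmp 9,12)
ble top: taken
after sub $t1, $t4, 18: $t1=20-18=2
halt.

2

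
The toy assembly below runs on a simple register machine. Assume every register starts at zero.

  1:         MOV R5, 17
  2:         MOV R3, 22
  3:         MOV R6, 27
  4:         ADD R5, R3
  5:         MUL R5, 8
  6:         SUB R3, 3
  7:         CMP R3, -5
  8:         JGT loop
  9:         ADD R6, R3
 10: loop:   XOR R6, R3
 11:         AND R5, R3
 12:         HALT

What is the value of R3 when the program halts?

19

MOV R5, 17 → R5=17
MOV R3, 22 → R3=22
MOV R6, 27 → R6=27
ADD R5, R3 → R5=17+22=39
MUL R5, 8 → R5=39*8=312
SUB R3, 3 → R3=22-3=19
CMP R3, -5  (cmp 19,-5)
JGT loop: taken
XOR R6, R3 → R6=27^19=8
AND R5, R3 → R5=312&19=16
halt.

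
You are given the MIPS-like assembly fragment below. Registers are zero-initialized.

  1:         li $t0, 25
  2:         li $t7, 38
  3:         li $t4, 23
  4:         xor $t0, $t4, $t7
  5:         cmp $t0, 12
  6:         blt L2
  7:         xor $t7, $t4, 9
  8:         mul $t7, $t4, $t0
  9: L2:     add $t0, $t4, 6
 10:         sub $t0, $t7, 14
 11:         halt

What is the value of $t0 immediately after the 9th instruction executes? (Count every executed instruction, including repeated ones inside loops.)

29

li $t0, 25 → $t0=25
li $t7, 38 → $t7=38
li $t4, 23 → $t4=23
xor $t0, $t4, $t7 → $t0=23^38=49
cmp $t0, 12  (cmp 49,12)
blt L2: not taken
xor $t7, $t4, 9 → $t7=23^9=30
mul $t7, $t4, $t0 → $t7=23*49=1127
add $t0, $t4, 6 → $t0=23+6=29
After step 9: $t0 = 29.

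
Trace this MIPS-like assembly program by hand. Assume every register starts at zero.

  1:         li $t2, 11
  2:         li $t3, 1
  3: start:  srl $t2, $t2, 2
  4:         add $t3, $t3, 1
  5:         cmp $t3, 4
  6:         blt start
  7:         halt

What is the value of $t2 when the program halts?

after li $t2, 11: $t2=11
after li $t3, 1: $t3=1
after srl $t2, $t2, 2: $t2=11>>2=2
after add $t3, $t3, 1: $t3=1+1=2
cmp $t3, 4  (cmp 2,4)
blt start: taken
after srl $t2, $t2, 2: $t2=2>>2=0
after add $t3, $t3, 1: $t3=2+1=3
cmp $t3, 4  (cmp 3,4)
blt start: taken
after srl $t2, $t2, 2: $t2=0>>2=0
after add $t3, $t3, 1: $t3=3+1=4
cmp $t3, 4  (cmp 4,4)
blt start: not taken
halt.

0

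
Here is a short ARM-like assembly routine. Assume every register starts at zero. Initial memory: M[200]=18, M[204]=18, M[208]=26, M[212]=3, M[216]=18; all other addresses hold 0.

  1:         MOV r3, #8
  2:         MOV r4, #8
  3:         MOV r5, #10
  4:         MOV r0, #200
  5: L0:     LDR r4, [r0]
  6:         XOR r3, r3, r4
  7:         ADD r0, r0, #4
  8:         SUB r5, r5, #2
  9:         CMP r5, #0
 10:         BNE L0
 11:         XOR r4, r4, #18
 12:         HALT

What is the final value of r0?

220

r3=8
r4=8
r5=10
r0=200
r4=M[200]=18
r3=8^18=26
r0=200+4=204
r5=10-2=8
CMP r5, #0  (cmp 8,0)
BNE L0: taken
r4=M[204]=18
r3=26^18=8
r0=204+4=208
r5=8-2=6
CMP r5, #0  (cmp 6,0)
BNE L0: taken
r4=M[208]=26
r3=8^26=18
r0=208+4=212
r5=6-2=4
CMP r5, #0  (cmp 4,0)
BNE L0: taken
r4=M[212]=3
r3=18^3=17
r0=212+4=216
r5=4-2=2
CMP r5, #0  (cmp 2,0)
BNE L0: taken
r4=M[216]=18
r3=17^18=3
r0=216+4=220
r5=2-2=0
CMP r5, #0  (cmp 0,0)
BNE L0: not taken
r4=18^18=0
halt.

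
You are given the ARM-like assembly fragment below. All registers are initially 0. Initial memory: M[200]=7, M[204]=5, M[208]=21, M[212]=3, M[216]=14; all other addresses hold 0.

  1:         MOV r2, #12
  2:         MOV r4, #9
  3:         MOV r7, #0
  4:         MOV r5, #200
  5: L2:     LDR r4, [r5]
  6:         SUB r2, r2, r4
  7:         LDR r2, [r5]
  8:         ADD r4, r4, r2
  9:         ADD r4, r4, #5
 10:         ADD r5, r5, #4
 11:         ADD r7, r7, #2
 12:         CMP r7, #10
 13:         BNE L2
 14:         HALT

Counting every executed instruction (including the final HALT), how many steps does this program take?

after MOV r2, #12: r2=12
after MOV r4, #9: r4=9
after MOV r7, #0: r7=0
after MOV r5, #200: r5=200
after LDR r4, [r5]: r4=M[200]=7
after SUB r2, r2, r4: r2=12-7=5
after LDR r2, [r5]: r2=M[200]=7
after ADD r4, r4, r2: r4=7+7=14
after ADD r4, r4, #5: r4=14+5=19
after ADD r5, r5, #4: r5=200+4=204
after ADD r7, r7, #2: r7=0+2=2
CMP r7, #10  (cmp 2,10)
BNE L2: taken
after LDR r4, [r5]: r4=M[204]=5
after SUB r2, r2, r4: r2=7-5=2
after LDR r2, [r5]: r2=M[204]=5
after ADD r4, r4, r2: r4=5+5=10
after ADD r4, r4, #5: r4=10+5=15
after ADD r5, r5, #4: r5=204+4=208
after ADD r7, r7, #2: r7=2+2=4
CMP r7, #10  (cmp 4,10)
BNE L2: taken
after LDR r4, [r5]: r4=M[208]=21
after SUB r2, r2, r4: r2=5-21=-16
after LDR r2, [r5]: r2=M[208]=21
after ADD r4, r4, r2: r4=21+21=42
after ADD r4, r4, #5: r4=42+5=47
after ADD r5, r5, #4: r5=208+4=212
after ADD r7, r7, #2: r7=4+2=6
CMP r7, #10  (cmp 6,10)
BNE L2: taken
after LDR r4, [r5]: r4=M[212]=3
after SUB r2, r2, r4: r2=21-3=18
after LDR r2, [r5]: r2=M[212]=3
after ADD r4, r4, r2: r4=3+3=6
after ADD r4, r4, #5: r4=6+5=11
after ADD r5, r5, #4: r5=212+4=216
after ADD r7, r7, #2: r7=6+2=8
CMP r7, #10  (cmp 8,10)
BNE L2: taken
after LDR r4, [r5]: r4=M[216]=14
after SUB r2, r2, r4: r2=3-14=-11
after LDR r2, [r5]: r2=M[216]=14
after ADD r4, r4, r2: r4=14+14=28
after ADD r4, r4, #5: r4=28+5=33
after ADD r5, r5, #4: r5=216+4=220
after ADD r7, r7, #2: r7=8+2=10
CMP r7, #10  (cmp 10,10)
BNE L2: not taken
halt.
Total executed instructions: 50.

50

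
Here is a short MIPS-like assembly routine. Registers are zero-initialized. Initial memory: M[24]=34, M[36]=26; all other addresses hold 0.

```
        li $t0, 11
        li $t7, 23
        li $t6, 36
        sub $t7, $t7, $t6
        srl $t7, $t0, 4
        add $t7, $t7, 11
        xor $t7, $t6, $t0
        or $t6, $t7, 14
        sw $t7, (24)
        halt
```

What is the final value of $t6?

li $t0, 11 → $t0=11
li $t7, 23 → $t7=23
li $t6, 36 → $t6=36
sub $t7, $t7, $t6 → $t7=23-36=-13
srl $t7, $t0, 4 → $t7=11>>4=0
add $t7, $t7, 11 → $t7=0+11=11
xor $t7, $t6, $t0 → $t7=36^11=47
or $t6, $t7, 14 → $t6=47|14=47
sw $t7, (24) → M[24]=47
halt.

47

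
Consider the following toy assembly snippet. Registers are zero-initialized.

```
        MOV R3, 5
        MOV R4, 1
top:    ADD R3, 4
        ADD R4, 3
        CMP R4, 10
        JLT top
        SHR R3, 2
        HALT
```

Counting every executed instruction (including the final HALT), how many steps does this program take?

MOV R3, 5 → R3=5
MOV R4, 1 → R4=1
ADD R3, 4 → R3=5+4=9
ADD R4, 3 → R4=1+3=4
CMP R4, 10  (cmp 4,10)
JLT top: taken
ADD R3, 4 → R3=9+4=13
ADD R4, 3 → R4=4+3=7
CMP R4, 10  (cmp 7,10)
JLT top: taken
ADD R3, 4 → R3=13+4=17
ADD R4, 3 → R4=7+3=10
CMP R4, 10  (cmp 10,10)
JLT top: not taken
SHR R3, 2 → R3=17>>2=4
halt.
Total executed instructions: 16.

16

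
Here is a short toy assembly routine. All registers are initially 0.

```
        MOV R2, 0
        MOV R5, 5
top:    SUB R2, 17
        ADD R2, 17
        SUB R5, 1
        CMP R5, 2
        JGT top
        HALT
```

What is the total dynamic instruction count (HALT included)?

R2=0
R5=5
R2=0-17=-17
R2=(-17)+17=0
R5=5-1=4
CMP R5, 2  (cmp 4,2)
JGT top: taken
R2=0-17=-17
R2=(-17)+17=0
R5=4-1=3
CMP R5, 2  (cmp 3,2)
JGT top: taken
R2=0-17=-17
R2=(-17)+17=0
R5=3-1=2
CMP R5, 2  (cmp 2,2)
JGT top: not taken
halt.
Total executed instructions: 18.

18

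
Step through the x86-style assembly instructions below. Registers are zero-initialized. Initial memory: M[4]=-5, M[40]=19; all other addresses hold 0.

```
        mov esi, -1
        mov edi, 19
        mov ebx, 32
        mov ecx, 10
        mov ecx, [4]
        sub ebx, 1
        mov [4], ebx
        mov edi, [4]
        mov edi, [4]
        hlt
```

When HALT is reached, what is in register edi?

mov esi, -1 → esi=-1
mov edi, 19 → edi=19
mov ebx, 32 → ebx=32
mov ecx, 10 → ecx=10
mov ecx, [4] → ecx=M[4]=-5
sub ebx, 1 → ebx=32-1=31
mov [4], ebx → M[4]=31
mov edi, [4] → edi=M[4]=31
mov edi, [4] → edi=M[4]=31
halt.

31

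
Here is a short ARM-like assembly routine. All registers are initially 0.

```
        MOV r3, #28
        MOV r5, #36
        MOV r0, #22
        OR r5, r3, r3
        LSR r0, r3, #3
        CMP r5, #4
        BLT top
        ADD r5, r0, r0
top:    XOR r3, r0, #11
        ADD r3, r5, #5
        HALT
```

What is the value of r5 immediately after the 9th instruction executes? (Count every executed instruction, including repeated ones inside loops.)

6

MOV r3, #28 → r3=28
MOV r5, #36 → r5=36
MOV r0, #22 → r0=22
OR r5, r3, r3 → r5=28|28=28
LSR r0, r3, #3 → r0=28>>3=3
CMP r5, #4  (cmp 28,4)
BLT top: not taken
ADD r5, r0, r0 → r5=3+3=6
XOR r3, r0, #11 → r3=3^11=8
After step 9: r5 = 6.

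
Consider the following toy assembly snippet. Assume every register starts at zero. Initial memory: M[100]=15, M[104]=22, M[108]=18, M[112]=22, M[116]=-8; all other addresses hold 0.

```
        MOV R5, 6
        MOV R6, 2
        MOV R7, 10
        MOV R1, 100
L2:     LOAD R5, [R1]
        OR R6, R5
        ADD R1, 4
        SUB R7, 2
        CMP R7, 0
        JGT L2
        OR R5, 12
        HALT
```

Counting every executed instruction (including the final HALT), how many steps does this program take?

MOV R5, 6 → R5=6
MOV R6, 2 → R6=2
MOV R7, 10 → R7=10
MOV R1, 100 → R1=100
LOAD R5, [R1] → R5=M[100]=15
OR R6, R5 → R6=2|15=15
ADD R1, 4 → R1=100+4=104
SUB R7, 2 → R7=10-2=8
CMP R7, 0  (cmp 8,0)
JGT L2: taken
LOAD R5, [R1] → R5=M[104]=22
OR R6, R5 → R6=15|22=31
ADD R1, 4 → R1=104+4=108
SUB R7, 2 → R7=8-2=6
CMP R7, 0  (cmp 6,0)
JGT L2: taken
LOAD R5, [R1] → R5=M[108]=18
OR R6, R5 → R6=31|18=31
ADD R1, 4 → R1=108+4=112
SUB R7, 2 → R7=6-2=4
CMP R7, 0  (cmp 4,0)
JGT L2: taken
LOAD R5, [R1] → R5=M[112]=22
OR R6, R5 → R6=31|22=31
ADD R1, 4 → R1=112+4=116
SUB R7, 2 → R7=4-2=2
CMP R7, 0  (cmp 2,0)
JGT L2: taken
LOAD R5, [R1] → R5=M[116]=-8
OR R6, R5 → R6=31|(-8)=-1
ADD R1, 4 → R1=116+4=120
SUB R7, 2 → R7=2-2=0
CMP R7, 0  (cmp 0,0)
JGT L2: not taken
OR R5, 12 → R5=(-8)|12=-4
halt.
Total executed instructions: 36.

36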